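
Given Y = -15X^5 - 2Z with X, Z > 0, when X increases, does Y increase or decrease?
Y decreases

Taking the partial derivative:
∂Y/∂X = -75X^4

∂Y/∂X = -75X^4 < 0 (assuming positive values)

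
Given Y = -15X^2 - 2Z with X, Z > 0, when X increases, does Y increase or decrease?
Y decreases

Taking the partial derivative:
∂Y/∂X = -30X

∂Y/∂X = -30X < 0 (assuming positive values)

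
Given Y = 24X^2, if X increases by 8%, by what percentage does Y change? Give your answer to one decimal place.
16.6%

For Y = 24X^2:
If X → X(1 + 0.08)
Then Y → Y · (1 + 0.08)^2
     = Y · 1.1664

Percentage change = ((1 + 0.08)^2 − 1) × 100% ≈ 16.6%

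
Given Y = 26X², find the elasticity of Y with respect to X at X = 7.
Elasticity = 2

Elasticity = (dY/dX) · (X/Y)

dY/dX = 52·X
At X = 7: dY/dX = 364, Y = 1274

Elasticity = 364 · (7 / 1274) = 2

Interpretation: for a small percentage change in X, the percentage change in Y is approximately 2.00 times as large.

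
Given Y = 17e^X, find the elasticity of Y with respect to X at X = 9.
Elasticity = 9

Elasticity = (dY/dX) · (X/Y)

dY/dX = 17·e^X
At X = 9: dY/dX = 17·e^9, Y = 17·e^9

Elasticity = (17·e^9) · (9 / (17·e^9)) = 9

Interpretation: for a small percentage change in X, the percentage change in Y is approximately 9.00 times as large.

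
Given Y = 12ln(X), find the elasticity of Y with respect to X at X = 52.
Elasticity = 1/ln(52) ≈ 0.2531

Elasticity = (dY/dX) · (X/Y)

dY/dX = 12/X
At X = 52: dY/dX = 3/13, Y = 12·ln(52)

Elasticity = (3/13) · (52 / (12·ln(52))) = 1/ln(52) ≈ 0.2531

Interpretation: for a small percentage change in X, the percentage change in Y is approximately 0.25 times as large.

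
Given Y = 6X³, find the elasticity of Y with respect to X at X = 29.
Elasticity = 3

Elasticity = (dY/dX) · (X/Y)

dY/dX = 18·X²
At X = 29: dY/dX = 15138, Y = 146334

Elasticity = 15138 · (29 / 146334) = 3

Interpretation: for a small percentage change in X, the percentage change in Y is approximately 3.00 times as large.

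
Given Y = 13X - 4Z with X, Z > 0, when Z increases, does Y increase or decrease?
Y decreases

Taking the partial derivative:
∂Y/∂Z = -4

∂Y/∂Z = -4 < 0 (assuming positive values)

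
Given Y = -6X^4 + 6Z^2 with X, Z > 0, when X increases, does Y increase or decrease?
Y decreases

Taking the partial derivative:
∂Y/∂X = -24X^3

∂Y/∂X = -24X^3 < 0 (assuming positive values)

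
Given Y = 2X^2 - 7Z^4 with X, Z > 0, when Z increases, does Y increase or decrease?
Y decreases

Taking the partial derivative:
∂Y/∂Z = -28Z^3

∂Y/∂Z = -28Z^3 < 0 (assuming positive values)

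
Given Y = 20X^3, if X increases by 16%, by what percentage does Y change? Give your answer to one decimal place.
56.1%

For Y = 20X^3:
If X → X(1 + 0.16)
Then Y → Y · (1 + 0.16)^3
     ≈ Y · 1.5609

Percentage change = ((1 + 0.16)^3 − 1) × 100% ≈ 56.1%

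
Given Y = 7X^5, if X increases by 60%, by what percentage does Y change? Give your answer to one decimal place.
948.6%

For Y = 7X^5:
If X → X(1 + 0.6)
Then Y → Y · (1 + 0.6)^5
     ≈ Y · 10.4858

Percentage change = ((1 + 0.6)^5 − 1) × 100% ≈ 948.6%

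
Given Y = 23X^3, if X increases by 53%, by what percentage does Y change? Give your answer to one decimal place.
258.2%

For Y = 23X^3:
If X → X(1 + 0.53)
Then Y → Y · (1 + 0.53)^3
     ≈ Y · 3.5816

Percentage change = ((1 + 0.53)^3 − 1) × 100% ≈ 258.2%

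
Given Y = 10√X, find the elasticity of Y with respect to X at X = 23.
Elasticity = 1/2

Elasticity = (dY/dX) · (X/Y)

dY/dX = 5/√X
At X = 23: dY/dX = 5·√23/23, Y = 10·√23

Elasticity = (5·√23/23) · (23 / (10·√23)) = 1/2

Interpretation: for a small percentage change in X, the percentage change in Y is approximately 0.50 times as large.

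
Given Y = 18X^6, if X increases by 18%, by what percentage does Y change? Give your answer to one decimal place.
170.0%

For Y = 18X^6:
If X → X(1 + 0.18)
Then Y → Y · (1 + 0.18)^6
     ≈ Y · 2.6996

Percentage change = ((1 + 0.18)^6 − 1) × 100% ≈ 170.0%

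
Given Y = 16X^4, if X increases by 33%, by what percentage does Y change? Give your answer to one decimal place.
212.9%

For Y = 16X^4:
If X → X(1 + 0.33)
Then Y → Y · (1 + 0.33)^4
     ≈ Y · 3.1290

Percentage change = ((1 + 0.33)^4 − 1) × 100% ≈ 212.9%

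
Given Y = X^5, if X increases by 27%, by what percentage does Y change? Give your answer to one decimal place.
230.4%

For Y = X^5:
If X → X(1 + 0.27)
Then Y → Y · (1 + 0.27)^5
     ≈ Y · 3.3038

Percentage change = ((1 + 0.27)^5 − 1) × 100% ≈ 230.4%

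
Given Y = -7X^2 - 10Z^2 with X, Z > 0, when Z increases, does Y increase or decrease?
Y decreases

Taking the partial derivative:
∂Y/∂Z = -20Z

∂Y/∂Z = -20Z < 0 (assuming positive values)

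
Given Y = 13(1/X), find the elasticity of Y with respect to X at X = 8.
Elasticity = -1

Elasticity = (dY/dX) · (X/Y)

dY/dX = -13/X²
At X = 8: dY/dX = -13/64, Y = 13/8

Elasticity = (-13/64) · (8 / (13/8)) = -1

Interpretation: for a small percentage change in X, the percentage change in Y is approximately -1.00 times as large.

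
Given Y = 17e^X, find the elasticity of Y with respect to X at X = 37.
Elasticity = 37

Elasticity = (dY/dX) · (X/Y)

dY/dX = 17·e^X
At X = 37: dY/dX = 17·e^37, Y = 17·e^37

Elasticity = (17·e^37) · (37 / (17·e^37)) = 37

Interpretation: for a small percentage change in X, the percentage change in Y is approximately 37.00 times as large.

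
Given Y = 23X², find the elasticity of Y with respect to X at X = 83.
Elasticity = 2

Elasticity = (dY/dX) · (X/Y)

dY/dX = 46·X
At X = 83: dY/dX = 3818, Y = 158447

Elasticity = 3818 · (83 / 158447) = 2

Interpretation: for a small percentage change in X, the percentage change in Y is approximately 2.00 times as large.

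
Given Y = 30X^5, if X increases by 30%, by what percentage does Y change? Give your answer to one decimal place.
271.3%

For Y = 30X^5:
If X → X(1 + 0.3)
Then Y → Y · (1 + 0.3)^5
     ≈ Y · 3.7129

Percentage change = ((1 + 0.3)^5 − 1) × 100% ≈ 271.3%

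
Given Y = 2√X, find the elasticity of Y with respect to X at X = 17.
Elasticity = 1/2

Elasticity = (dY/dX) · (X/Y)

dY/dX = 1/√X
At X = 17: dY/dX = √17/17, Y = 2·√17

Elasticity = (√17/17) · (17 / (2·√17)) = 1/2

Interpretation: for a small percentage change in X, the percentage change in Y is approximately 0.50 times as large.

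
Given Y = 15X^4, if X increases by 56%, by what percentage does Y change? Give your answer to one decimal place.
492.2%

For Y = 15X^4:
If X → X(1 + 0.56)
Then Y → Y · (1 + 0.56)^4
     ≈ Y · 5.9224

Percentage change = ((1 + 0.56)^4 − 1) × 100% ≈ 492.2%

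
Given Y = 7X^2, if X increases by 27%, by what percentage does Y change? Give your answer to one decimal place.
61.3%

For Y = 7X^2:
If X → X(1 + 0.27)
Then Y → Y · (1 + 0.27)^2
     = Y · 1.6129

Percentage change = ((1 + 0.27)^2 − 1) × 100% ≈ 61.3%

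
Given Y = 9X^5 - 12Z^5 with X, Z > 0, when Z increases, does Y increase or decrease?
Y decreases

Taking the partial derivative:
∂Y/∂Z = -60Z^4

∂Y/∂Z = -60Z^4 < 0 (assuming positive values)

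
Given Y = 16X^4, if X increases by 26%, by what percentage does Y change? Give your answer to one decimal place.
152.0%

For Y = 16X^4:
If X → X(1 + 0.26)
Then Y → Y · (1 + 0.26)^4
     ≈ Y · 2.5205

Percentage change = ((1 + 0.26)^4 − 1) × 100% ≈ 152.0%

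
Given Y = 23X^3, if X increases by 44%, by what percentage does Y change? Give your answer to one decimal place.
198.6%

For Y = 23X^3:
If X → X(1 + 0.44)
Then Y → Y · (1 + 0.44)^3
     ≈ Y · 2.9860

Percentage change = ((1 + 0.44)^3 − 1) × 100% ≈ 198.6%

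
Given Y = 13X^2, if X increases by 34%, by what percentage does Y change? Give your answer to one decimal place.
79.6%

For Y = 13X^2:
If X → X(1 + 0.34)
Then Y → Y · (1 + 0.34)^2
     = Y · 1.7956

Percentage change = ((1 + 0.34)^2 − 1) × 100% ≈ 79.6%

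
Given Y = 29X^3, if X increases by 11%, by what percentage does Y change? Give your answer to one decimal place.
36.8%

For Y = 29X^3:
If X → X(1 + 0.11)
Then Y → Y · (1 + 0.11)^3
     ≈ Y · 1.3676

Percentage change = ((1 + 0.11)^3 − 1) × 100% ≈ 36.8%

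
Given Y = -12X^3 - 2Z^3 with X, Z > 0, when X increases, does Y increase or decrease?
Y decreases

Taking the partial derivative:
∂Y/∂X = -36X^2

∂Y/∂X = -36X^2 < 0 (assuming positive values)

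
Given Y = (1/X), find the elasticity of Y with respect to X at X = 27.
Elasticity = -1

Elasticity = (dY/dX) · (X/Y)

dY/dX = -1/X²
At X = 27: dY/dX = -1/729, Y = 1/27

Elasticity = (-1/729) · (27 / (1/27)) = -1

Interpretation: for a small percentage change in X, the percentage change in Y is approximately -1.00 times as large.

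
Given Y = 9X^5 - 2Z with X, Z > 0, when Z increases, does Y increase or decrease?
Y decreases

Taking the partial derivative:
∂Y/∂Z = -2

∂Y/∂Z = -2 < 0 (assuming positive values)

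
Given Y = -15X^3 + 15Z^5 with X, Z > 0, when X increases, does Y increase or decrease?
Y decreases

Taking the partial derivative:
∂Y/∂X = -45X^2

∂Y/∂X = -45X^2 < 0 (assuming positive values)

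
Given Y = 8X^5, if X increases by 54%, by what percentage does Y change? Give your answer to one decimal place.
766.2%

For Y = 8X^5:
If X → X(1 + 0.54)
Then Y → Y · (1 + 0.54)^5
     ≈ Y · 8.6617

Percentage change = ((1 + 0.54)^5 − 1) × 100% ≈ 766.2%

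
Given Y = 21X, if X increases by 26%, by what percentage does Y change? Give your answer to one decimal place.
26.0%

For Y = 21X:
If X → X(1 + 0.26)
Then Y → Y · (1 + 0.26)^1
     = Y · 1.2600

Percentage change = ((1 + 0.26)^1 − 1) × 100% = 26.0%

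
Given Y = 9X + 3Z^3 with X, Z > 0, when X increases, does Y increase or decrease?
Y increases

Taking the partial derivative:
∂Y/∂X = 9

∂Y/∂X = 9 > 0 (assuming positive values)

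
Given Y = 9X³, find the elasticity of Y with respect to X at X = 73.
Elasticity = 3

Elasticity = (dY/dX) · (X/Y)

dY/dX = 27·X²
At X = 73: dY/dX = 143883, Y = 3501153

Elasticity = 143883 · (73 / 3501153) = 3

Interpretation: for a small percentage change in X, the percentage change in Y is approximately 3.00 times as large.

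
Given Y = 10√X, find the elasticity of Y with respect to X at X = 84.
Elasticity = 1/2

Elasticity = (dY/dX) · (X/Y)

dY/dX = 5/√X
At X = 84: dY/dX = 5·√21/42, Y = 20·√21

Elasticity = (5·√21/42) · (84 / (20·√21)) = 1/2

Interpretation: for a small percentage change in X, the percentage change in Y is approximately 0.50 times as large.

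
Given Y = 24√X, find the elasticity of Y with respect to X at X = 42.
Elasticity = 1/2

Elasticity = (dY/dX) · (X/Y)

dY/dX = 12/√X
At X = 42: dY/dX = 2·√42/7, Y = 24·√42

Elasticity = (2·√42/7) · (42 / (24·√42)) = 1/2

Interpretation: for a small percentage change in X, the percentage change in Y is approximately 0.50 times as large.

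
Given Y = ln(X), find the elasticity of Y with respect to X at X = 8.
Elasticity = 1/ln(8) ≈ 0.4809

Elasticity = (dY/dX) · (X/Y)

dY/dX = 1/X
At X = 8: dY/dX = 1/8, Y = ln(8)

Elasticity = (1/8) · (8 / (ln(8))) = 1/ln(8) ≈ 0.4809

Interpretation: for a small percentage change in X, the percentage change in Y is approximately 0.48 times as large.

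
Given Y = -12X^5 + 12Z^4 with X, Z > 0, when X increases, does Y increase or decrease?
Y decreases

Taking the partial derivative:
∂Y/∂X = -60X^4

∂Y/∂X = -60X^4 < 0 (assuming positive values)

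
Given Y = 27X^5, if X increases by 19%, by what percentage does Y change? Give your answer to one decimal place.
138.6%

For Y = 27X^5:
If X → X(1 + 0.19)
Then Y → Y · (1 + 0.19)^5
     ≈ Y · 2.3864

Percentage change = ((1 + 0.19)^5 − 1) × 100% ≈ 138.6%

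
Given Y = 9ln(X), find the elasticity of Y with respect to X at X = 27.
Elasticity = 1/ln(27) ≈ 0.3034

Elasticity = (dY/dX) · (X/Y)

dY/dX = 9/X
At X = 27: dY/dX = 1/3, Y = 9·ln(27)

Elasticity = (1/3) · (27 / (9·ln(27))) = 1/ln(27) ≈ 0.3034

Interpretation: for a small percentage change in X, the percentage change in Y is approximately 0.30 times as large.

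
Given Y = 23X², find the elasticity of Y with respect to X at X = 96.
Elasticity = 2

Elasticity = (dY/dX) · (X/Y)

dY/dX = 46·X
At X = 96: dY/dX = 4416, Y = 211968

Elasticity = 4416 · (96 / 211968) = 2

Interpretation: for a small percentage change in X, the percentage change in Y is approximately 2.00 times as large.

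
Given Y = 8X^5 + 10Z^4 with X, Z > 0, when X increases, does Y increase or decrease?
Y increases

Taking the partial derivative:
∂Y/∂X = 40X^4

∂Y/∂X = 40X^4 > 0 (assuming positive values)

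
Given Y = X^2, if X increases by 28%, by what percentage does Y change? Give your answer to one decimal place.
63.8%

For Y = X^2:
If X → X(1 + 0.28)
Then Y → Y · (1 + 0.28)^2
     = Y · 1.6384

Percentage change = ((1 + 0.28)^2 − 1) × 100% ≈ 63.8%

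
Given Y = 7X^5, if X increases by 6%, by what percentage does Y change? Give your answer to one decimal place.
33.8%

For Y = 7X^5:
If X → X(1 + 0.06)
Then Y → Y · (1 + 0.06)^5
     ≈ Y · 1.3382

Percentage change = ((1 + 0.06)^5 − 1) × 100% ≈ 33.8%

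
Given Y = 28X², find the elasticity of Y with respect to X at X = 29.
Elasticity = 2

Elasticity = (dY/dX) · (X/Y)

dY/dX = 56·X
At X = 29: dY/dX = 1624, Y = 23548

Elasticity = 1624 · (29 / 23548) = 2

Interpretation: for a small percentage change in X, the percentage change in Y is approximately 2.00 times as large.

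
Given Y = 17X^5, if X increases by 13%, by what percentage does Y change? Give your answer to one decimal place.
84.2%

For Y = 17X^5:
If X → X(1 + 0.13)
Then Y → Y · (1 + 0.13)^5
     ≈ Y · 1.8424

Percentage change = ((1 + 0.13)^5 − 1) × 100% ≈ 84.2%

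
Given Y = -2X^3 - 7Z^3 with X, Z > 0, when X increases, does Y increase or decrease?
Y decreases

Taking the partial derivative:
∂Y/∂X = -6X^2

∂Y/∂X = -6X^2 < 0 (assuming positive values)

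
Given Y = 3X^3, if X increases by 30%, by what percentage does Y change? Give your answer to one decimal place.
119.7%

For Y = 3X^3:
If X → X(1 + 0.3)
Then Y → Y · (1 + 0.3)^3
     = Y · 2.1970

Percentage change = ((1 + 0.3)^3 − 1) × 100% = 119.7%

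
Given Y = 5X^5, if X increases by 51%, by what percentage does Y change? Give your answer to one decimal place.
685.0%

For Y = 5X^5:
If X → X(1 + 0.51)
Then Y → Y · (1 + 0.51)^5
     ≈ Y · 7.8503

Percentage change = ((1 + 0.51)^5 − 1) × 100% ≈ 685.0%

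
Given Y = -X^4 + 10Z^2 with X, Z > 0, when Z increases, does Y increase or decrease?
Y increases

Taking the partial derivative:
∂Y/∂Z = 20Z

∂Y/∂Z = 20Z > 0 (assuming positive values)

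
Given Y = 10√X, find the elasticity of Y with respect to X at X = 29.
Elasticity = 1/2

Elasticity = (dY/dX) · (X/Y)

dY/dX = 5/√X
At X = 29: dY/dX = 5·√29/29, Y = 10·√29

Elasticity = (5·√29/29) · (29 / (10·√29)) = 1/2

Interpretation: for a small percentage change in X, the percentage change in Y is approximately 0.50 times as large.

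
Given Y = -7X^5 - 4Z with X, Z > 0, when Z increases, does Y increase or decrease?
Y decreases

Taking the partial derivative:
∂Y/∂Z = -4

∂Y/∂Z = -4 < 0 (assuming positive values)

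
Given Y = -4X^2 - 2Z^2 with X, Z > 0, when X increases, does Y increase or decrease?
Y decreases

Taking the partial derivative:
∂Y/∂X = -8X

∂Y/∂X = -8X < 0 (assuming positive values)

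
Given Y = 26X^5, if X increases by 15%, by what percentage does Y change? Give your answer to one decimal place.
101.1%

For Y = 26X^5:
If X → X(1 + 0.15)
Then Y → Y · (1 + 0.15)^5
     ≈ Y · 2.0114

Percentage change = ((1 + 0.15)^5 − 1) × 100% ≈ 101.1%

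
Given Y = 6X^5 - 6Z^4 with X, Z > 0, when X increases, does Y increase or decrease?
Y increases

Taking the partial derivative:
∂Y/∂X = 30X^4

∂Y/∂X = 30X^4 > 0 (assuming positive values)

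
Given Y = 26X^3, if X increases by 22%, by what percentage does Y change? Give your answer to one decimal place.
81.6%

For Y = 26X^3:
If X → X(1 + 0.22)
Then Y → Y · (1 + 0.22)^3
     ≈ Y · 1.8158

Percentage change = ((1 + 0.22)^3 − 1) × 100% ≈ 81.6%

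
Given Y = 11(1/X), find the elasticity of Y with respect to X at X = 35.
Elasticity = -1

Elasticity = (dY/dX) · (X/Y)

dY/dX = -11/X²
At X = 35: dY/dX = -11/1225, Y = 11/35

Elasticity = (-11/1225) · (35 / (11/35)) = -1

Interpretation: for a small percentage change in X, the percentage change in Y is approximately -1.00 times as large.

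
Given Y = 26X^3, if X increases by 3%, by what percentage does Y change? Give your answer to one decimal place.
9.3%

For Y = 26X^3:
If X → X(1 + 0.03)
Then Y → Y · (1 + 0.03)^3
     ≈ Y · 1.0927

Percentage change = ((1 + 0.03)^3 − 1) × 100% ≈ 9.3%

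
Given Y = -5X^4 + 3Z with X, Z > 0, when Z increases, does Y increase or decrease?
Y increases

Taking the partial derivative:
∂Y/∂Z = 3

∂Y/∂Z = 3 > 0 (assuming positive values)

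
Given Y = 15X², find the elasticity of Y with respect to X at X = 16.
Elasticity = 2

Elasticity = (dY/dX) · (X/Y)

dY/dX = 30·X
At X = 16: dY/dX = 480, Y = 3840

Elasticity = 480 · (16 / 3840) = 2

Interpretation: for a small percentage change in X, the percentage change in Y is approximately 2.00 times as large.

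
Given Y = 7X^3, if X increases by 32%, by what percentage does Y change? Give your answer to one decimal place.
130.0%

For Y = 7X^3:
If X → X(1 + 0.32)
Then Y → Y · (1 + 0.32)^3
     ≈ Y · 2.3000

Percentage change = ((1 + 0.32)^3 − 1) × 100% ≈ 130.0%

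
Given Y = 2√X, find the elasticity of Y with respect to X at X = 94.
Elasticity = 1/2

Elasticity = (dY/dX) · (X/Y)

dY/dX = 1/√X
At X = 94: dY/dX = √94/94, Y = 2·√94

Elasticity = (√94/94) · (94 / (2·√94)) = 1/2

Interpretation: for a small percentage change in X, the percentage change in Y is approximately 0.50 times as large.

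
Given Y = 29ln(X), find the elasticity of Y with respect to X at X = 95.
Elasticity = 1/ln(95) ≈ 0.2196

Elasticity = (dY/dX) · (X/Y)

dY/dX = 29/X
At X = 95: dY/dX = 29/95, Y = 29·ln(95)

Elasticity = (29/95) · (95 / (29·ln(95))) = 1/ln(95) ≈ 0.2196

Interpretation: for a small percentage change in X, the percentage change in Y is approximately 0.22 times as large.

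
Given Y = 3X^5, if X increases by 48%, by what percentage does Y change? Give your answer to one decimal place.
610.1%

For Y = 3X^5:
If X → X(1 + 0.48)
Then Y → Y · (1 + 0.48)^5
     ≈ Y · 7.1008

Percentage change = ((1 + 0.48)^5 − 1) × 100% ≈ 610.1%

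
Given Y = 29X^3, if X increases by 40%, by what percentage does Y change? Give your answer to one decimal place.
174.4%

For Y = 29X^3:
If X → X(1 + 0.4)
Then Y → Y · (1 + 0.4)^3
     = Y · 2.7440

Percentage change = ((1 + 0.4)^3 − 1) × 100% = 174.4%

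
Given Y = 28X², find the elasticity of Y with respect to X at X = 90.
Elasticity = 2

Elasticity = (dY/dX) · (X/Y)

dY/dX = 56·X
At X = 90: dY/dX = 5040, Y = 226800

Elasticity = 5040 · (90 / 226800) = 2

Interpretation: for a small percentage change in X, the percentage change in Y is approximately 2.00 times as large.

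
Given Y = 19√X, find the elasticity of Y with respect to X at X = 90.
Elasticity = 1/2

Elasticity = (dY/dX) · (X/Y)

dY/dX = 19/(2·√X)
At X = 90: dY/dX = 19·√10/60, Y = 57·√10

Elasticity = (19·√10/60) · (90 / (57·√10)) = 1/2

Interpretation: for a small percentage change in X, the percentage change in Y is approximately 0.50 times as large.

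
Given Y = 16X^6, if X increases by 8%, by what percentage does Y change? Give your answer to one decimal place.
58.7%

For Y = 16X^6:
If X → X(1 + 0.08)
Then Y → Y · (1 + 0.08)^6
     ≈ Y · 1.5869

Percentage change = ((1 + 0.08)^6 − 1) × 100% ≈ 58.7%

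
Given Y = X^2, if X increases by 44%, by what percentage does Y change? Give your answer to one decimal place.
107.4%

For Y = X^2:
If X → X(1 + 0.44)
Then Y → Y · (1 + 0.44)^2
     = Y · 2.0736

Percentage change = ((1 + 0.44)^2 − 1) × 100% ≈ 107.4%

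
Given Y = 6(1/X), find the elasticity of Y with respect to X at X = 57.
Elasticity = -1

Elasticity = (dY/dX) · (X/Y)

dY/dX = -6/X²
At X = 57: dY/dX = -2/1083, Y = 2/19

Elasticity = (-2/1083) · (57 / (2/19)) = -1

Interpretation: for a small percentage change in X, the percentage change in Y is approximately -1.00 times as large.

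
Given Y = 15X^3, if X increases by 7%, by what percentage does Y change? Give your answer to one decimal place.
22.5%

For Y = 15X^3:
If X → X(1 + 0.07)
Then Y → Y · (1 + 0.07)^3
     ≈ Y · 1.2250

Percentage change = ((1 + 0.07)^3 − 1) × 100% ≈ 22.5%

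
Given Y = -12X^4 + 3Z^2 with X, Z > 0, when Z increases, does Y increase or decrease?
Y increases

Taking the partial derivative:
∂Y/∂Z = 6Z

∂Y/∂Z = 6Z > 0 (assuming positive values)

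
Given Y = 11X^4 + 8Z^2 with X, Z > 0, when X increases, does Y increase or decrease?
Y increases

Taking the partial derivative:
∂Y/∂X = 44X^3

∂Y/∂X = 44X^3 > 0 (assuming positive values)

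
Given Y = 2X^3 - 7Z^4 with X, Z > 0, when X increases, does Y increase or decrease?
Y increases

Taking the partial derivative:
∂Y/∂X = 6X^2

∂Y/∂X = 6X^2 > 0 (assuming positive values)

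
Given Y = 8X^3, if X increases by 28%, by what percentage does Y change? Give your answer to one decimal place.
109.7%

For Y = 8X^3:
If X → X(1 + 0.28)
Then Y → Y · (1 + 0.28)^3
     ≈ Y · 2.0972

Percentage change = ((1 + 0.28)^3 − 1) × 100% ≈ 109.7%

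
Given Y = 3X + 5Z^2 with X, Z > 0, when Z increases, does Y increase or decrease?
Y increases

Taking the partial derivative:
∂Y/∂Z = 10Z

∂Y/∂Z = 10Z > 0 (assuming positive values)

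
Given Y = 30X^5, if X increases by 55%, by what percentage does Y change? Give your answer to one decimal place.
794.7%

For Y = 30X^5:
If X → X(1 + 0.55)
Then Y → Y · (1 + 0.55)^5
     ≈ Y · 8.9466

Percentage change = ((1 + 0.55)^5 − 1) × 100% ≈ 794.7%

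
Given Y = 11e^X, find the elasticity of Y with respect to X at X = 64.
Elasticity = 64

Elasticity = (dY/dX) · (X/Y)

dY/dX = 11·e^X
At X = 64: dY/dX = 11·e^64, Y = 11·e^64

Elasticity = (11·e^64) · (64 / (11·e^64)) = 64

Interpretation: for a small percentage change in X, the percentage change in Y is approximately 64.00 times as large.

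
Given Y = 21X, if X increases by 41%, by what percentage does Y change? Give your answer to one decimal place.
41.0%

For Y = 21X:
If X → X(1 + 0.41)
Then Y → Y · (1 + 0.41)^1
     = Y · 1.4100

Percentage change = ((1 + 0.41)^1 − 1) × 100% = 41.0%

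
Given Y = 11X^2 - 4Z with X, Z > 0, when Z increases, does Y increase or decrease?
Y decreases

Taking the partial derivative:
∂Y/∂Z = -4

∂Y/∂Z = -4 < 0 (assuming positive values)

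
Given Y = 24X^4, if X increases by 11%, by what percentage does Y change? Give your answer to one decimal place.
51.8%

For Y = 24X^4:
If X → X(1 + 0.11)
Then Y → Y · (1 + 0.11)^4
     ≈ Y · 1.5181

Percentage change = ((1 + 0.11)^4 − 1) × 100% ≈ 51.8%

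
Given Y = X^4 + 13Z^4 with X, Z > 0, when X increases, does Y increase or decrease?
Y increases

Taking the partial derivative:
∂Y/∂X = 4X^3

∂Y/∂X = 4X^3 > 0 (assuming positive values)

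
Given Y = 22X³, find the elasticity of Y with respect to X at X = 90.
Elasticity = 3

Elasticity = (dY/dX) · (X/Y)

dY/dX = 66·X²
At X = 90: dY/dX = 534600, Y = 16038000

Elasticity = 534600 · (90 / 16038000) = 3

Interpretation: for a small percentage change in X, the percentage change in Y is approximately 3.00 times as large.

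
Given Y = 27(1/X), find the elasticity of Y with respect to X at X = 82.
Elasticity = -1

Elasticity = (dY/dX) · (X/Y)

dY/dX = -27/X²
At X = 82: dY/dX = -27/6724, Y = 27/82

Elasticity = (-27/6724) · (82 / (27/82)) = -1

Interpretation: for a small percentage change in X, the percentage change in Y is approximately -1.00 times as large.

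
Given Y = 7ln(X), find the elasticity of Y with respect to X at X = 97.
Elasticity = 1/ln(97) ≈ 0.2186

Elasticity = (dY/dX) · (X/Y)

dY/dX = 7/X
At X = 97: dY/dX = 7/97, Y = 7·ln(97)

Elasticity = (7/97) · (97 / (7·ln(97))) = 1/ln(97) ≈ 0.2186

Interpretation: for a small percentage change in X, the percentage change in Y is approximately 0.22 times as large.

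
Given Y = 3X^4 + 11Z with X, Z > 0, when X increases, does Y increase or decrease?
Y increases

Taking the partial derivative:
∂Y/∂X = 12X^3

∂Y/∂X = 12X^3 > 0 (assuming positive values)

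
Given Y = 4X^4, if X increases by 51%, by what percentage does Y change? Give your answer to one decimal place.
419.9%

For Y = 4X^4:
If X → X(1 + 0.51)
Then Y → Y · (1 + 0.51)^4
     ≈ Y · 5.1989

Percentage change = ((1 + 0.51)^4 − 1) × 100% ≈ 419.9%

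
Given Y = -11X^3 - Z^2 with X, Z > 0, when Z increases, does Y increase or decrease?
Y decreases

Taking the partial derivative:
∂Y/∂Z = -2Z

∂Y/∂Z = -2Z < 0 (assuming positive values)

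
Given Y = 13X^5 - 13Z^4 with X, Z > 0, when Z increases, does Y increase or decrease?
Y decreases

Taking the partial derivative:
∂Y/∂Z = -52Z^3

∂Y/∂Z = -52Z^3 < 0 (assuming positive values)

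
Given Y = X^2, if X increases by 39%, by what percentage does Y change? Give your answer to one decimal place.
93.2%

For Y = X^2:
If X → X(1 + 0.39)
Then Y → Y · (1 + 0.39)^2
     = Y · 1.9321

Percentage change = ((1 + 0.39)^2 − 1) × 100% ≈ 93.2%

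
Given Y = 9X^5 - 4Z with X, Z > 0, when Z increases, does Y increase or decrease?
Y decreases

Taking the partial derivative:
∂Y/∂Z = -4

∂Y/∂Z = -4 < 0 (assuming positive values)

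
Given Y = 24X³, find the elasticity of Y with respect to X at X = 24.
Elasticity = 3

Elasticity = (dY/dX) · (X/Y)

dY/dX = 72·X²
At X = 24: dY/dX = 41472, Y = 331776

Elasticity = 41472 · (24 / 331776) = 3

Interpretation: for a small percentage change in X, the percentage change in Y is approximately 3.00 times as large.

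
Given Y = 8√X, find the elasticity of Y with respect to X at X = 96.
Elasticity = 1/2

Elasticity = (dY/dX) · (X/Y)

dY/dX = 4/√X
At X = 96: dY/dX = √6/6, Y = 32·√6

Elasticity = (√6/6) · (96 / (32·√6)) = 1/2

Interpretation: for a small percentage change in X, the percentage change in Y is approximately 0.50 times as large.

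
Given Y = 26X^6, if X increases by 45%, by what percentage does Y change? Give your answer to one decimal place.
829.4%

For Y = 26X^6:
If X → X(1 + 0.45)
Then Y → Y · (1 + 0.45)^6
     ≈ Y · 9.2941

Percentage change = ((1 + 0.45)^6 − 1) × 100% ≈ 829.4%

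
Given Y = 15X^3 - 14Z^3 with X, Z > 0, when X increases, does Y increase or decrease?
Y increases

Taking the partial derivative:
∂Y/∂X = 45X^2

∂Y/∂X = 45X^2 > 0 (assuming positive values)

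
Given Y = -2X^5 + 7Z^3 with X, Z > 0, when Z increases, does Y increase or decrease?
Y increases

Taking the partial derivative:
∂Y/∂Z = 21Z^2

∂Y/∂Z = 21Z^2 > 0 (assuming positive values)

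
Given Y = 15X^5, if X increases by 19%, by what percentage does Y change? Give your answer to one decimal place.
138.6%

For Y = 15X^5:
If X → X(1 + 0.19)
Then Y → Y · (1 + 0.19)^5
     ≈ Y · 2.3864

Percentage change = ((1 + 0.19)^5 − 1) × 100% ≈ 138.6%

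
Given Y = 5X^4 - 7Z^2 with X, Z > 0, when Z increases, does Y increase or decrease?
Y decreases

Taking the partial derivative:
∂Y/∂Z = -14Z

∂Y/∂Z = -14Z < 0 (assuming positive values)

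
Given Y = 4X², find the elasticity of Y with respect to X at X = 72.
Elasticity = 2

Elasticity = (dY/dX) · (X/Y)

dY/dX = 8·X
At X = 72: dY/dX = 576, Y = 20736

Elasticity = 576 · (72 / 20736) = 2

Interpretation: for a small percentage change in X, the percentage change in Y is approximately 2.00 times as large.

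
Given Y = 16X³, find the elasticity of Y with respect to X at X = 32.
Elasticity = 3

Elasticity = (dY/dX) · (X/Y)

dY/dX = 48·X²
At X = 32: dY/dX = 49152, Y = 524288

Elasticity = 49152 · (32 / 524288) = 3

Interpretation: for a small percentage change in X, the percentage change in Y is approximately 3.00 times as large.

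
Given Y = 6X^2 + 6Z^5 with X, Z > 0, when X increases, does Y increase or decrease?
Y increases

Taking the partial derivative:
∂Y/∂X = 12X

∂Y/∂X = 12X > 0 (assuming positive values)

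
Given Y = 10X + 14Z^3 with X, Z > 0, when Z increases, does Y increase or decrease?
Y increases

Taking the partial derivative:
∂Y/∂Z = 42Z^2

∂Y/∂Z = 42Z^2 > 0 (assuming positive values)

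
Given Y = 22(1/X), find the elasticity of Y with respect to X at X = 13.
Elasticity = -1

Elasticity = (dY/dX) · (X/Y)

dY/dX = -22/X²
At X = 13: dY/dX = -22/169, Y = 22/13

Elasticity = (-22/169) · (13 / (22/13)) = -1

Interpretation: for a small percentage change in X, the percentage change in Y is approximately -1.00 times as large.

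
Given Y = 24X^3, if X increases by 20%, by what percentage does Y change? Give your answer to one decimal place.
72.8%

For Y = 24X^3:
If X → X(1 + 0.2)
Then Y → Y · (1 + 0.2)^3
     = Y · 1.7280

Percentage change = ((1 + 0.2)^3 − 1) × 100% = 72.8%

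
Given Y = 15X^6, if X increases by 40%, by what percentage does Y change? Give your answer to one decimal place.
653.0%

For Y = 15X^6:
If X → X(1 + 0.4)
Then Y → Y · (1 + 0.4)^6
     ≈ Y · 7.5295

Percentage change = ((1 + 0.4)^6 − 1) × 100% ≈ 653.0%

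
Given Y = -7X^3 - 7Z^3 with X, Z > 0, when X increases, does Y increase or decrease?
Y decreases

Taking the partial derivative:
∂Y/∂X = -21X^2

∂Y/∂X = -21X^2 < 0 (assuming positive values)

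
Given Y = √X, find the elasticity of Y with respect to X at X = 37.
Elasticity = 1/2

Elasticity = (dY/dX) · (X/Y)

dY/dX = 1/(2·√X)
At X = 37: dY/dX = √37/74, Y = √37

Elasticity = (√37/74) · (37 / (√37)) = 1/2

Interpretation: for a small percentage change in X, the percentage change in Y is approximately 0.50 times as large.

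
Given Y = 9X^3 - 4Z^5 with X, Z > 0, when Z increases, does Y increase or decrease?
Y decreases

Taking the partial derivative:
∂Y/∂Z = -20Z^4

∂Y/∂Z = -20Z^4 < 0 (assuming positive values)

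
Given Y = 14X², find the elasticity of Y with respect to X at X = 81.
Elasticity = 2

Elasticity = (dY/dX) · (X/Y)

dY/dX = 28·X
At X = 81: dY/dX = 2268, Y = 91854

Elasticity = 2268 · (81 / 91854) = 2

Interpretation: for a small percentage change in X, the percentage change in Y is approximately 2.00 times as large.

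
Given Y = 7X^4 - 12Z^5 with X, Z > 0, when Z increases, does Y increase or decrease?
Y decreases

Taking the partial derivative:
∂Y/∂Z = -60Z^4

∂Y/∂Z = -60Z^4 < 0 (assuming positive values)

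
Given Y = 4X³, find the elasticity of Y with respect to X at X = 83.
Elasticity = 3

Elasticity = (dY/dX) · (X/Y)

dY/dX = 12·X²
At X = 83: dY/dX = 82668, Y = 2287148

Elasticity = 82668 · (83 / 2287148) = 3

Interpretation: for a small percentage change in X, the percentage change in Y is approximately 3.00 times as large.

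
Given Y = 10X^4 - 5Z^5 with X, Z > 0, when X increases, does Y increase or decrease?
Y increases

Taking the partial derivative:
∂Y/∂X = 40X^3

∂Y/∂X = 40X^3 > 0 (assuming positive values)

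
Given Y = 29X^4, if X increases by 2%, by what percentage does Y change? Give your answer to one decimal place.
8.2%

For Y = 29X^4:
If X → X(1 + 0.02)
Then Y → Y · (1 + 0.02)^4
     ≈ Y · 1.0824

Percentage change = ((1 + 0.02)^4 − 1) × 100% ≈ 8.2%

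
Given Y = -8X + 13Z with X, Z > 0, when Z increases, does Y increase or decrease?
Y increases

Taking the partial derivative:
∂Y/∂Z = 13

∂Y/∂Z = 13 > 0 (assuming positive values)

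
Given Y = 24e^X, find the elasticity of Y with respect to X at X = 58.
Elasticity = 58

Elasticity = (dY/dX) · (X/Y)

dY/dX = 24·e^X
At X = 58: dY/dX = 24·e^58, Y = 24·e^58

Elasticity = (24·e^58) · (58 / (24·e^58)) = 58

Interpretation: for a small percentage change in X, the percentage change in Y is approximately 58.00 times as large.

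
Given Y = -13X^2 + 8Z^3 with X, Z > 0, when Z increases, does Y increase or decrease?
Y increases

Taking the partial derivative:
∂Y/∂Z = 24Z^2

∂Y/∂Z = 24Z^2 > 0 (assuming positive values)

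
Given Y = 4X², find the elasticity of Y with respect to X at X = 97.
Elasticity = 2

Elasticity = (dY/dX) · (X/Y)

dY/dX = 8·X
At X = 97: dY/dX = 776, Y = 37636

Elasticity = 776 · (97 / 37636) = 2

Interpretation: for a small percentage change in X, the percentage change in Y is approximately 2.00 times as large.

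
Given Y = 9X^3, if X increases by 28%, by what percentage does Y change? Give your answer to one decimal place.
109.7%

For Y = 9X^3:
If X → X(1 + 0.28)
Then Y → Y · (1 + 0.28)^3
     ≈ Y · 2.0972

Percentage change = ((1 + 0.28)^3 − 1) × 100% ≈ 109.7%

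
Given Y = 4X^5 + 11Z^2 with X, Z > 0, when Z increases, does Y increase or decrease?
Y increases

Taking the partial derivative:
∂Y/∂Z = 22Z

∂Y/∂Z = 22Z > 0 (assuming positive values)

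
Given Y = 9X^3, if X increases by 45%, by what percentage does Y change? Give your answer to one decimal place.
204.9%

For Y = 9X^3:
If X → X(1 + 0.45)
Then Y → Y · (1 + 0.45)^3
     ≈ Y · 3.0486

Percentage change = ((1 + 0.45)^3 − 1) × 100% ≈ 204.9%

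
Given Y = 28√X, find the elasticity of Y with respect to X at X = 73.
Elasticity = 1/2

Elasticity = (dY/dX) · (X/Y)

dY/dX = 14/√X
At X = 73: dY/dX = 14·√73/73, Y = 28·√73

Elasticity = (14·√73/73) · (73 / (28·√73)) = 1/2

Interpretation: for a small percentage change in X, the percentage change in Y is approximately 0.50 times as large.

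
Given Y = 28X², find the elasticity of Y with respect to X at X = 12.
Elasticity = 2

Elasticity = (dY/dX) · (X/Y)

dY/dX = 56·X
At X = 12: dY/dX = 672, Y = 4032

Elasticity = 672 · (12 / 4032) = 2

Interpretation: for a small percentage change in X, the percentage change in Y is approximately 2.00 times as large.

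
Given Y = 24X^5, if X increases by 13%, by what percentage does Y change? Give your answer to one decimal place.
84.2%

For Y = 24X^5:
If X → X(1 + 0.13)
Then Y → Y · (1 + 0.13)^5
     ≈ Y · 1.8424

Percentage change = ((1 + 0.13)^5 − 1) × 100% ≈ 84.2%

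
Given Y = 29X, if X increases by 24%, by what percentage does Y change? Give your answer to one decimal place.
24.0%

For Y = 29X:
If X → X(1 + 0.24)
Then Y → Y · (1 + 0.24)^1
     = Y · 1.2400

Percentage change = ((1 + 0.24)^1 − 1) × 100% = 24.0%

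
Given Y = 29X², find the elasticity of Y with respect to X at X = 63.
Elasticity = 2

Elasticity = (dY/dX) · (X/Y)

dY/dX = 58·X
At X = 63: dY/dX = 3654, Y = 115101

Elasticity = 3654 · (63 / 115101) = 2

Interpretation: for a small percentage change in X, the percentage change in Y is approximately 2.00 times as large.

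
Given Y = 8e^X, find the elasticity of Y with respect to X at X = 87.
Elasticity = 87

Elasticity = (dY/dX) · (X/Y)

dY/dX = 8·e^X
At X = 87: dY/dX = 8·e^87, Y = 8·e^87

Elasticity = (8·e^87) · (87 / (8·e^87)) = 87

Interpretation: for a small percentage change in X, the percentage change in Y is approximately 87.00 times as large.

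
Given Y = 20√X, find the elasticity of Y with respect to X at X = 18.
Elasticity = 1/2

Elasticity = (dY/dX) · (X/Y)

dY/dX = 10/√X
At X = 18: dY/dX = 5·√2/3, Y = 60·√2

Elasticity = (5·√2/3) · (18 / (60·√2)) = 1/2

Interpretation: for a small percentage change in X, the percentage change in Y is approximately 0.50 times as large.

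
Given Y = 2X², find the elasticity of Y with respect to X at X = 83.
Elasticity = 2

Elasticity = (dY/dX) · (X/Y)

dY/dX = 4·X
At X = 83: dY/dX = 332, Y = 13778

Elasticity = 332 · (83 / 13778) = 2

Interpretation: for a small percentage change in X, the percentage change in Y is approximately 2.00 times as large.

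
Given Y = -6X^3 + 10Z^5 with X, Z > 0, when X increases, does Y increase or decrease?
Y decreases

Taking the partial derivative:
∂Y/∂X = -18X^2

∂Y/∂X = -18X^2 < 0 (assuming positive values)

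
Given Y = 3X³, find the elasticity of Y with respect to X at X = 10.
Elasticity = 3

Elasticity = (dY/dX) · (X/Y)

dY/dX = 9·X²
At X = 10: dY/dX = 900, Y = 3000

Elasticity = 900 · (10 / 3000) = 3

Interpretation: for a small percentage change in X, the percentage change in Y is approximately 3.00 times as large.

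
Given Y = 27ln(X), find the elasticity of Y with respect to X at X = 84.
Elasticity = 1/ln(84) ≈ 0.2257

Elasticity = (dY/dX) · (X/Y)

dY/dX = 27/X
At X = 84: dY/dX = 9/28, Y = 27·ln(84)

Elasticity = (9/28) · (84 / (27·ln(84))) = 1/ln(84) ≈ 0.2257

Interpretation: for a small percentage change in X, the percentage change in Y is approximately 0.23 times as large.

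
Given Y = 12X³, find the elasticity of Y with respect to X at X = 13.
Elasticity = 3

Elasticity = (dY/dX) · (X/Y)

dY/dX = 36·X²
At X = 13: dY/dX = 6084, Y = 26364

Elasticity = 6084 · (13 / 26364) = 3

Interpretation: for a small percentage change in X, the percentage change in Y is approximately 3.00 times as large.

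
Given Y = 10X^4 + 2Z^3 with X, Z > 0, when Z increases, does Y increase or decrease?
Y increases

Taking the partial derivative:
∂Y/∂Z = 6Z^2

∂Y/∂Z = 6Z^2 > 0 (assuming positive values)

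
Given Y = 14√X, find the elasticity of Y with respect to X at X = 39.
Elasticity = 1/2

Elasticity = (dY/dX) · (X/Y)

dY/dX = 7/√X
At X = 39: dY/dX = 7·√39/39, Y = 14·√39

Elasticity = (7·√39/39) · (39 / (14·√39)) = 1/2

Interpretation: for a small percentage change in X, the percentage change in Y is approximately 0.50 times as large.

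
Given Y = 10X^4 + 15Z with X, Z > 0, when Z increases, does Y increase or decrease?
Y increases

Taking the partial derivative:
∂Y/∂Z = 15

∂Y/∂Z = 15 > 0 (assuming positive values)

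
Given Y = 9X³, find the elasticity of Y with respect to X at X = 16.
Elasticity = 3

Elasticity = (dY/dX) · (X/Y)

dY/dX = 27·X²
At X = 16: dY/dX = 6912, Y = 36864

Elasticity = 6912 · (16 / 36864) = 3

Interpretation: for a small percentage change in X, the percentage change in Y is approximately 3.00 times as large.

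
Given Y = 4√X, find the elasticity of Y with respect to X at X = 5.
Elasticity = 1/2

Elasticity = (dY/dX) · (X/Y)

dY/dX = 2/√X
At X = 5: dY/dX = 2·√5/5, Y = 4·√5

Elasticity = (2·√5/5) · (5 / (4·√5)) = 1/2

Interpretation: for a small percentage change in X, the percentage change in Y is approximately 0.50 times as large.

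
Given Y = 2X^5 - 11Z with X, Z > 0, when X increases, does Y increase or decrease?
Y increases

Taking the partial derivative:
∂Y/∂X = 10X^4

∂Y/∂X = 10X^4 > 0 (assuming positive values)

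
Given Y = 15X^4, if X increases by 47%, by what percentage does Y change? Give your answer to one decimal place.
366.9%

For Y = 15X^4:
If X → X(1 + 0.47)
Then Y → Y · (1 + 0.47)^4
     ≈ Y · 4.6695

Percentage change = ((1 + 0.47)^4 − 1) × 100% ≈ 366.9%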